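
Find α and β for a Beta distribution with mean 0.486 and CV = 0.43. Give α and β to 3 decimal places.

α = 2.294, β = 2.426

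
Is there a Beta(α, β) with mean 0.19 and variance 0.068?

Yes

For any Beta, Var(X) < E[X]·(1−E[X]).
Here μ(1−μ) = 0.19×0.81 = 0.1539, and 0.068 < 0.1539.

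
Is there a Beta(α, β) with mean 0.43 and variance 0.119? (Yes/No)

Yes

For any Beta, Var(X) < E[X]·(1−E[X]).
Here μ(1−μ) = 0.43×0.57 = 0.2451, and 0.119 < 0.2451.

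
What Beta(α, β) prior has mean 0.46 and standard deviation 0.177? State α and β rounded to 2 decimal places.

α = 3.19, β = 3.74

σ² = 0.177² = 0.031329.
With s = α+β, Var = μ(1−μ)/(s+1), so s+1 = (0.46×0.54)/0.031329 = 7.9288 and s = 6.9288.
α = μs = 3.19, β = (1−μ)s = 3.74.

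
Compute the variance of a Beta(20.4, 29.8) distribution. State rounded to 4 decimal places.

0.0047

Var = αβ/[(α+β)²(α+β+1)] = (20.4×29.8)/(50.2²×51.2) = 607.92/129026.048 = 0.0047.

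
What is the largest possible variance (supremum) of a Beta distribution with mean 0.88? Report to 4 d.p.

Var = μ(1−μ)/(α+β+1), which approaches μ(1−μ) as α+β → 0.
So the supremum is μ(1−μ) = 0.88×0.12 = 0.1056.

0.1056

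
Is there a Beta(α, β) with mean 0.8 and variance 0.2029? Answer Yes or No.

The Beta variance bound is σ² < μ(1−μ).
Here μ(1−μ) = 0.8×0.2 = 0.16, and 0.2029 ≥ 0.16.

No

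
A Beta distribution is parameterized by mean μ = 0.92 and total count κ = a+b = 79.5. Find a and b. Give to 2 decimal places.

a = 73.14, b = 6.36

a = μκ = 0.92×79.5 = 73.14 and b = (1−μ)κ = 0.08×79.5 = 6.36.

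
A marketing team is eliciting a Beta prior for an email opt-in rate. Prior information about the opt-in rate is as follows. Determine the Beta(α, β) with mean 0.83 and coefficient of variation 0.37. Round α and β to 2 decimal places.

α = 0.41, β = 0.08

σ = CV·μ = 0.37×0.83 = 0.30710, so σ² = 0.094310.
s+1 = μ(1−μ)/σ² = 0.1411/0.094310 = 1.4961, so s = α+β = 0.4961.
α = μs = 0.41, β = (1−μ)s = 0.08.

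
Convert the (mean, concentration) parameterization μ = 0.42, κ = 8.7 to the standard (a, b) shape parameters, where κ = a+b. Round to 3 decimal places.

a = 3.654, b = 5.046

Split κ in proportion μ : (1−μ): a = 0.42·8.7 = 3.654, b = 8.7 − 3.654 = 5.046.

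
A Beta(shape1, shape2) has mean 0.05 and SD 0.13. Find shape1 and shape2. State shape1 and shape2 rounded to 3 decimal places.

shape1 = 0.091, shape2 = 1.720

σ² = 0.13² = 0.0169.
With s = shape1+shape2, Var = μ(1−μ)/(s+1), so s+1 = (0.05×0.95)/0.0169 = 2.8107 and s = 1.8107.
shape1 = μs = 0.091, shape2 = (1−μ)s = 1.720.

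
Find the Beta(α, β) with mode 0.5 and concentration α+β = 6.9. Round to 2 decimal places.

α = 3.45, β = 3.45

For α,β>1 the mode is (α−1)/(α+β−2), so α = mode·(κ−2)+1 = 0.5×4.9+1 = 3.45.
And β = (1−mode)·(κ−2)+1 = 0.5×4.9+1 = 3.45.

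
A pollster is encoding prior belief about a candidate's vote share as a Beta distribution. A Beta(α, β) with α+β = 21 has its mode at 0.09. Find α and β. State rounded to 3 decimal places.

α = 2.710, β = 18.290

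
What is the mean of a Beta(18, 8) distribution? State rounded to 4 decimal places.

0.6923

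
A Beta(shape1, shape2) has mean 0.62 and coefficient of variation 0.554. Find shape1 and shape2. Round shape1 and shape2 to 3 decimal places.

shape1 = 0.618, shape2 = 0.379

σ = CV·μ = 0.554×0.62 = 0.34348, so σ² = 0.117979.
s+1 = μ(1−μ)/σ² = 0.2356/0.117979 = 1.9970, so s = shape1+shape2 = 0.9970.
shape1 = μs = 0.618, shape2 = (1−μ)s = 0.379.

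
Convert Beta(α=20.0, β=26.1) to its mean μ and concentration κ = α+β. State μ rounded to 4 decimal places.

κ = α+β = 20.0+26.1 = 46.1; μ = α/κ = 20.0/46.1 = 0.4338.

μ = 0.4338, κ = 46.1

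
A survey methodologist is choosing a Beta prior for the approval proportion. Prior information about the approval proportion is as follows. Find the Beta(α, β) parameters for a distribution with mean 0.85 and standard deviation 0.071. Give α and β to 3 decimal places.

α = 20.649, β = 3.644

Variance = 0.071² = 0.005041. The moment-matching identity α+β = μ(1−μ)/Var − 1 gives
α+β = 0.1275/0.005041 − 1 = 24.2926, so α = μ·24.2926 = 20.649 and β = (1−μ)·24.2926 = 3.644.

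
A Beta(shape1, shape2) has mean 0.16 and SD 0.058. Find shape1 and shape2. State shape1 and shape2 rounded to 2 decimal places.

shape1 = 6.23, shape2 = 32.72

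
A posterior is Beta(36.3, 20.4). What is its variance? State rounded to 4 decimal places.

0.0040

μ = 36.3/56.7 = 0.640212; Var = μ(1−μ)/(α+β+1) = 0.2303407/57.7 = 0.0040.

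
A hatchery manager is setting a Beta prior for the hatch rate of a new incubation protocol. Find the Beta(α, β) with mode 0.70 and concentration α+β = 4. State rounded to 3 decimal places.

Since the density peak of Beta(α,β) is at (α−1)/(α+β−2),
α = 1 + 0.70(4−2) = 2.400 and β = 4 − 2.400 = 1.600.

α = 2.400, β = 1.600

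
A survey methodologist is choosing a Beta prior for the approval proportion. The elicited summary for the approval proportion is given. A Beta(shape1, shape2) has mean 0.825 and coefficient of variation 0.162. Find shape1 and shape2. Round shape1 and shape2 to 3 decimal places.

σ = CV·μ = 0.162×0.825 = 0.13365, so σ² = 0.017862.
s+1 = μ(1−μ)/σ² = 0.144375/0.017862 = 8.0827, so s = shape1+shape2 = 7.0827.
shape1 = μs = 5.843, shape2 = (1−μ)s = 1.239.

shape1 = 5.843, shape2 = 1.239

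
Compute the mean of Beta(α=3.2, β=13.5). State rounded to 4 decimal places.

0.1916

The Beta mean is α/(α+β) = 3.2/(3.2+13.5) = 0.1916.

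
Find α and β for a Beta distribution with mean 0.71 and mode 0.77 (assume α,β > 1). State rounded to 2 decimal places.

α = 6.39, β = 2.61

With s = α+β: μ = α/s and mode = (α−1)/(s−2). Eliminating α = μs,
μs − 1 = m(s−2) ⇒ s(μ−m) = 1−2m ⇒ s = -0.54/-0.06 = 9.0000.
So α = μs = 6.39, β = (1−μ)s = 2.61.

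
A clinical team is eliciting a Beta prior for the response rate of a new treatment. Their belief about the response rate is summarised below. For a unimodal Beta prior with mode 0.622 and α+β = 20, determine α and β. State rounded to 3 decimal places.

For α,β>1 the mode is (α−1)/(α+β−2), so α = mode·(κ−2)+1 = 0.622×18+1 = 12.196.
And β = (1−mode)·(κ−2)+1 = 0.378×18+1 = 7.804.

α = 12.196, β = 7.804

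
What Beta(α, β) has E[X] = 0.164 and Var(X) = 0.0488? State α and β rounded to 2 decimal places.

α = 0.30, β = 1.51

By moment matching, α+β = μ(1−μ)/σ² − 1 = (0.164·0.836)/0.0488 − 1 = 2.8095 − 1 = 1.8095.
Since α/(α+β) = μ, α = 0.164·1.8095 = 0.30 and β = 0.836·1.8095 = 1.51.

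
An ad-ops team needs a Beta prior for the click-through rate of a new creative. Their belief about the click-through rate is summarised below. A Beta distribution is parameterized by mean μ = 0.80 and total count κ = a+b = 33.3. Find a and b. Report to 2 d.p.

a = μκ = 0.80×33.3 = 26.64 and b = (1−μ)κ = 0.20×33.3 = 6.66.

a = 26.64, b = 6.66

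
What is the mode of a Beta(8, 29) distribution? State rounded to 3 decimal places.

0.200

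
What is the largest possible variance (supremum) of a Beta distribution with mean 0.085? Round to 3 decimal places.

0.078

For fixed mean μ the Beta variance is μ(1−μ)/(α+β+1), increasing as α+β decreases.
Its least upper bound (not attained) is μ(1−μ) = 0.085·0.915 = 0.078.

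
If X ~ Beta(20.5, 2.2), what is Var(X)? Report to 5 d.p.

μ = 20.5/22.7 = 0.903084; Var = μ(1−μ)/(α+β+1) = 0.0875235/23.7 = 0.00369.

0.00369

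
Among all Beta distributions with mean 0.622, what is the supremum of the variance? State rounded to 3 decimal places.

0.235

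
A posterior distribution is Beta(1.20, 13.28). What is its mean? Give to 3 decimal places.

0.083

E[X] = α/(α+β) = 1.20/14.48 = 0.083.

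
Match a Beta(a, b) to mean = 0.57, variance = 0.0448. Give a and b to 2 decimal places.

a = 2.55, b = 1.92

Write ν = a+b; then a = μν and Var = μ(1−μ)/(ν+1).
ν = μ(1−μ)/Var − 1 = 0.2451/0.0448 − 1 = 4.4710.
a = 0.57·4.4710 = 2.55, b = 0.43·4.4710 = 1.92.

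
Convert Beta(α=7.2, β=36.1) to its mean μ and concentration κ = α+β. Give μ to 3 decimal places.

μ = 0.166, κ = 43.3

κ = α+β = 7.2+36.1 = 43.3; μ = α/κ = 7.2/43.3 = 0.166.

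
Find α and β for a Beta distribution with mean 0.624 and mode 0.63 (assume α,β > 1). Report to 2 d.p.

Let s = α+β. Mean gives α = μs = 0.624s; mode gives (α−1)/(s−2) = 0.63.
Substituting: 0.624s − 1 = 0.63(s−2) = 0.63s − 1.26, so -0.006s = -0.26 and s = 43.3333.
Then α = 0.624×43.3333 = 27.04 and β = s−α = 16.29.

α = 27.04, β = 16.29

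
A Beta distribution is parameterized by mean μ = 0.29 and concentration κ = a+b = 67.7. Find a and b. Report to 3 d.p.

a = μκ = 0.29×67.7 = 19.633 and b = (1−μ)κ = 0.71×67.7 = 48.067.

a = 19.633, b = 48.067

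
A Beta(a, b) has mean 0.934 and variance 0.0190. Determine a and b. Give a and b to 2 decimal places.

a = 2.10, b = 0.15

By moment matching, a+b = μ(1−μ)/σ² − 1 = (0.934·0.066)/0.0190 − 1 = 3.2444 − 1 = 2.2444.
Since a/(a+b) = μ, a = 0.934·2.2444 = 2.10 and b = 0.066·2.2444 = 0.15.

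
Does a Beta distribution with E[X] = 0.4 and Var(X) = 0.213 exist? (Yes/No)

For any Beta, Var(X) < E[X]·(1−E[X]).
Here μ(1−μ) = 0.4×0.6 = 0.24, and 0.213 < 0.24.

Yes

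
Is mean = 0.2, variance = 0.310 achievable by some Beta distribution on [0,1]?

No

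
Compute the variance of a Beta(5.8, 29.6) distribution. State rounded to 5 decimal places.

0.00376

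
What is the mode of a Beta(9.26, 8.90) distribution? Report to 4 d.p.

0.5111

The density x^(α−1)(1−x)^(β−1) is maximised at (α−1)/(α+β−2) = 8.26/16.16 = 0.5111.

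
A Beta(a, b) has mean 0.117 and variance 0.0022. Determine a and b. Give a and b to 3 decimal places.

Write ν = a+b; then a = μν and Var = μ(1−μ)/(ν+1).
ν = μ(1−μ)/Var − 1 = 0.103311/0.0022 − 1 = 45.9595.
a = 0.117·45.9595 = 5.377, b = 0.883·45.9595 = 40.582.

a = 5.377, b = 40.582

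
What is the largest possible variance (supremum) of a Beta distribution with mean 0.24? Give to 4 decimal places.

0.1824

For fixed mean μ the Beta variance is μ(1−μ)/(α+β+1), increasing as α+β decreases.
Its least upper bound (not attained) is μ(1−μ) = 0.24·0.76 = 0.1824.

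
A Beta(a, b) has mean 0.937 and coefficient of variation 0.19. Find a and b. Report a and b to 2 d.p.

σ = CV·μ = 0.19×0.937 = 0.17803, so σ² = 0.031695.
s+1 = μ(1−μ)/σ² = 0.059031/0.031695 = 1.8625, so s = a+b = 0.8625.
a = μs = 0.81, b = (1−μ)s = 0.05.

a = 0.81, b = 0.05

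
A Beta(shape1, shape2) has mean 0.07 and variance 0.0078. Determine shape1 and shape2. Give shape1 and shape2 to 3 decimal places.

shape1 = 0.514, shape2 = 6.832

Write ν = shape1+shape2; then shape1 = μν and Var = μ(1−μ)/(ν+1).
ν = μ(1−μ)/Var − 1 = 0.0651/0.0078 − 1 = 7.3462.
shape1 = 0.07·7.3462 = 0.514, shape2 = 0.93·7.3462 = 6.832.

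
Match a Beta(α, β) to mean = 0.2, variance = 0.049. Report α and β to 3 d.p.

α = 0.453, β = 1.812

Let s = α+β. The Beta variance is μ(1−μ)/(s+1).
So s+1 = μ(1−μ)/σ² = (0.2×0.8)/0.049 = 0.16/0.049 = 3.2653, giving s = 2.2653.
Then α = μs = 0.2×2.2653 = 0.453 and β = (1−μ)s = 0.8×2.2653 = 1.812.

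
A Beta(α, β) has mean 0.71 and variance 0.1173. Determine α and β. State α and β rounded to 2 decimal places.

α = 0.54, β = 0.22

Write ν = α+β; then α = μν and Var = μ(1−μ)/(ν+1).
ν = μ(1−μ)/Var − 1 = 0.2059/0.1173 − 1 = 0.7553.
α = 0.71·0.7553 = 0.54, β = 0.29·0.7553 = 0.22.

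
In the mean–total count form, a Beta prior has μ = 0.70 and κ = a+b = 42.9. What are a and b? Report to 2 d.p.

a = μκ = 0.70×42.9 = 30.03 and b = (1−μ)κ = 0.30×42.9 = 12.87.

a = 30.03, b = 12.87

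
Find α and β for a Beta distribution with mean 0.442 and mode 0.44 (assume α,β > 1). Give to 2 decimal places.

Let s = α+β. Mean gives α = μs = 0.442s; mode gives (α−1)/(s−2) = 0.44.
Substituting: 0.442s − 1 = 0.44(s−2) = 0.44s − 0.88, so 0.002s = 0.12 and s = 60.0000.
Then α = 0.442×60.0000 = 26.52 and β = s−α = 33.48.

α = 26.52, β = 33.48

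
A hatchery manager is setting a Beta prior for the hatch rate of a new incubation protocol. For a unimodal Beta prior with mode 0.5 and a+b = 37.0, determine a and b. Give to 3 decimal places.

a = 18.500, b = 18.500

Since the density peak of Beta(a,b) is at (a−1)/(a+b−2),
a = 1 + 0.5(37.0−2) = 18.500 and b = 37.0 − 18.500 = 18.500.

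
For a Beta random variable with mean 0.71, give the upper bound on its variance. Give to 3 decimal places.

Var = μ(1−μ)/(α+β+1), which approaches μ(1−μ) as α+β → 0.
So the supremum is μ(1−μ) = 0.71×0.29 = 0.206.

0.206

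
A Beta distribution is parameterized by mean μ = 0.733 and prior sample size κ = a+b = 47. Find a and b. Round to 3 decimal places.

a = 34.451, b = 12.549

a = μκ = 0.733×47 = 34.451 and b = (1−μ)κ = 0.267×47 = 12.549.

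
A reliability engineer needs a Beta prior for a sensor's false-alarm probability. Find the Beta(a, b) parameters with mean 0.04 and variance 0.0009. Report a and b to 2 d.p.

a = 1.67, b = 40.00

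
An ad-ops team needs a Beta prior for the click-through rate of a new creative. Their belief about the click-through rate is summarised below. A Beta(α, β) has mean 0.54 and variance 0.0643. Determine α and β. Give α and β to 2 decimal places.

By moment matching, α+β = μ(1−μ)/σ² − 1 = (0.54·0.46)/0.0643 − 1 = 3.8631 − 1 = 2.8631.
Since α/(α+β) = μ, α = 0.54·2.8631 = 1.55 and β = 0.46·2.8631 = 1.32.

α = 1.55, β = 1.32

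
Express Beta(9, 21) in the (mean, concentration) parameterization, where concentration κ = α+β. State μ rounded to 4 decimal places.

κ = α+β = 9+21 = 30; μ = α/κ = 9/30 = 0.3000.

μ = 0.3000, κ = 30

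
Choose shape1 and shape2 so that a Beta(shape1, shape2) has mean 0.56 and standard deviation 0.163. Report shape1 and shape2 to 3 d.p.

shape1 = 4.633, shape2 = 3.641

σ² = 0.163² = 0.026569.
With s = shape1+shape2, Var = μ(1−μ)/(s+1), so s+1 = (0.56×0.44)/0.026569 = 9.2740 and s = 8.2740.
shape1 = μs = 4.633, shape2 = (1−μ)s = 3.641.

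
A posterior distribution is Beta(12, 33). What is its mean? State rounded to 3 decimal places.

0.267

The Beta mean is α/(α+β) = 12/(12+33) = 0.267.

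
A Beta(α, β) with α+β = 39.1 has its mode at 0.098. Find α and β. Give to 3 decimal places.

Since the density peak of Beta(α,β) is at (α−1)/(α+β−2),
α = 1 + 0.098(39.1−2) = 4.636 and β = 39.1 − 4.636 = 34.464.

α = 4.636, β = 34.464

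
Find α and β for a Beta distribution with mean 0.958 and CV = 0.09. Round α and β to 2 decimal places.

α = 4.23, β = 0.19

Var = (CV·μ)² = (0.09×0.958)² = 0.007434.
α+β = μ(1−μ)/Var − 1 = 0.040236/0.007434 − 1 = 4.4125.
Thus α = 0.958·4.4125 = 4.23 and β = 0.042·4.4125 = 0.19.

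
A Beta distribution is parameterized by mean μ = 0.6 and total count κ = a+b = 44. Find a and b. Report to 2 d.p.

a = 26.40, b = 17.60

Split κ in proportion μ : (1−μ): a = 0.6·44 = 26.40, b = 44 − 26.40 = 17.60.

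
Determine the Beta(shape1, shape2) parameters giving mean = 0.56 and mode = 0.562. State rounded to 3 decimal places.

shape1 = 34.720, shape2 = 27.280

Let s = shape1+shape2. Mean gives shape1 = μs = 0.56s; mode gives (shape1−1)/(s−2) = 0.562.
Substituting: 0.56s − 1 = 0.562(s−2) = 0.562s − 1.124, so -0.002s = -0.124 and s = 62.0000.
Then shape1 = 0.56×62.0000 = 34.720 and shape2 = s−shape1 = 27.280.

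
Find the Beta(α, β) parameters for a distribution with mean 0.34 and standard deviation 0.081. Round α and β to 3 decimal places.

α = 11.289, β = 21.913

Variance = 0.081² = 0.006561. The moment-matching identity α+β = μ(1−μ)/Var − 1 gives
α+β = 0.2244/0.006561 − 1 = 33.2021, so α = μ·33.2021 = 11.289 and β = (1−μ)·33.2021 = 21.913.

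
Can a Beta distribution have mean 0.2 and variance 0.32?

A Beta with mean μ has variance μ(1−μ)/(α+β+1) < μ(1−μ).
Here μ(1−μ) = 0.2×0.8 = 0.16, and 0.32 ≥ 0.16.

No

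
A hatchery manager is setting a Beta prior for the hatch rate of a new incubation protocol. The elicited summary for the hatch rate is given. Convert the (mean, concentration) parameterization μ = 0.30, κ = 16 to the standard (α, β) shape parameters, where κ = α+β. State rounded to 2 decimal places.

α = μκ = 0.30×16 = 4.80 and β = (1−μ)κ = 0.70×16 = 11.20.

α = 4.80, β = 11.20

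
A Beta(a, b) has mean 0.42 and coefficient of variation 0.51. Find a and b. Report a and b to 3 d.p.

a = 1.810, b = 2.499

σ = CV·μ = 0.51×0.42 = 0.21420, so σ² = 0.045882.
s+1 = μ(1−μ)/σ² = 0.2436/0.045882 = 5.3093, so s = a+b = 4.3093.
a = μs = 1.810, b = (1−μ)s = 2.499.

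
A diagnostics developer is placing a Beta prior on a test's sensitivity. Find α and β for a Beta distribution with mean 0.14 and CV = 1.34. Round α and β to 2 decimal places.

σ = CV·μ = 1.34×0.14 = 0.18760, so σ² = 0.035194.
s+1 = μ(1−μ)/σ² = 0.1204/0.035194 = 3.4211, so s = α+β = 2.4211.
α = μs = 0.34, β = (1−μ)s = 2.08.

α = 0.34, β = 2.08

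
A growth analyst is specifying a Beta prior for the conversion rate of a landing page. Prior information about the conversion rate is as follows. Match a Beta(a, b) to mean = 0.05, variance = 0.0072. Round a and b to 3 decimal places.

a = 0.280, b = 5.317

Write ν = a+b; then a = μν and Var = μ(1−μ)/(ν+1).
ν = μ(1−μ)/Var − 1 = 0.0475/0.0072 − 1 = 5.5972.
a = 0.05·5.5972 = 0.280, b = 0.95·5.5972 = 5.317.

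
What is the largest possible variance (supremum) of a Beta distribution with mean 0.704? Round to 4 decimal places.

0.2084

For fixed mean μ the Beta variance is μ(1−μ)/(α+β+1), increasing as α+β decreases.
Its least upper bound (not attained) is μ(1−μ) = 0.704·0.296 = 0.2084.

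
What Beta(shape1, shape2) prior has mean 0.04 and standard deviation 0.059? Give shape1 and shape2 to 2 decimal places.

shape1 = 0.40, shape2 = 9.63

σ² = 0.059² = 0.003481.
With s = shape1+shape2, Var = μ(1−μ)/(s+1), so s+1 = (0.04×0.96)/0.003481 = 11.0313 and s = 10.0313.
shape1 = μs = 0.40, shape2 = (1−μ)s = 9.63.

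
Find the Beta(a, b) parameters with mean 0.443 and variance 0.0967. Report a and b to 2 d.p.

a = 0.69, b = 0.86

By moment matching, a+b = μ(1−μ)/σ² − 1 = (0.443·0.557)/0.0967 − 1 = 2.5517 − 1 = 1.5517.
Since a/(a+b) = μ, a = 0.443·1.5517 = 0.69 and b = 0.557·1.5517 = 0.86.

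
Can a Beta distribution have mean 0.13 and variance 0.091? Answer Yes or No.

For any Beta, Var(X) < E[X]·(1−E[X]).
Here μ(1−μ) = 0.13×0.87 = 0.1131, and 0.091 < 0.1131.

Yes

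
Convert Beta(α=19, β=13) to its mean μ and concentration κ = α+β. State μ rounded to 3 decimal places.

μ = 0.594, κ = 32

κ = α+β = 19+13 = 32; μ = α/κ = 19/32 = 0.594.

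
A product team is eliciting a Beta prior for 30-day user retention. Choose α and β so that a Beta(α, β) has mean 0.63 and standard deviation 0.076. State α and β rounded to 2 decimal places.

First σ² = 0.005776. Setting α = μn, β = (1−μ)n with n = α+β,
μ(1−μ)/(n+1) = 0.005776 ⇒ n+1 = 0.2331/0.005776 = 40.3566 ⇒ n = 39.3566.
Hence α = 0.63×39.3566 = 24.79, β = 0.37×39.3566 = 14.56.

α = 24.79, β = 14.56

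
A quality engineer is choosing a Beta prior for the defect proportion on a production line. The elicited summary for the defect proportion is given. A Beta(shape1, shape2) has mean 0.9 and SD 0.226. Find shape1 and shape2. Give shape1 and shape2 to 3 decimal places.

shape1 = 0.686, shape2 = 0.076

First σ² = 0.051076. Setting shape1 = μn, shape2 = (1−μ)n with n = shape1+shape2,
μ(1−μ)/(n+1) = 0.051076 ⇒ n+1 = 0.09/0.051076 = 1.7621 ⇒ n = 0.7621.
Hence shape1 = 0.9×0.7621 = 0.686, shape2 = 0.1×0.7621 = 0.076.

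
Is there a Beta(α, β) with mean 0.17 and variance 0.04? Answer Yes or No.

The Beta variance bound is σ² < μ(1−μ).
Here μ(1−μ) = 0.17×0.83 = 0.1411, and 0.04 < 0.1411.

Yes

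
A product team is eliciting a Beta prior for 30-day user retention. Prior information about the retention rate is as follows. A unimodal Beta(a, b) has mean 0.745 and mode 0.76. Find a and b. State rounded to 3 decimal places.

a = 25.827, b = 8.840

With s = a+b: μ = a/s and mode = (a−1)/(s−2). Eliminating a = μs,
μs − 1 = m(s−2) ⇒ s(μ−m) = 1−2m ⇒ s = -0.52/-0.015 = 34.6667.
So a = μs = 25.827, b = (1−μ)s = 8.840.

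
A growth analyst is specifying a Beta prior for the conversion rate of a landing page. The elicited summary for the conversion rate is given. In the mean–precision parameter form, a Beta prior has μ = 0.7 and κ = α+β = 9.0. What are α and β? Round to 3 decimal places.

Split κ in proportion μ : (1−μ): α = 0.7·9.0 = 6.300, β = 9.0 − 6.300 = 2.700.

α = 6.300, β = 2.700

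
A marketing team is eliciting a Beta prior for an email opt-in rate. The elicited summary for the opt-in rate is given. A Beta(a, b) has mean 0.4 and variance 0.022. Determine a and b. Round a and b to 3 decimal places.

a = 3.964, b = 5.945

Let s = a+b. The Beta variance is μ(1−μ)/(s+1).
So s+1 = μ(1−μ)/σ² = (0.4×0.6)/0.022 = 0.24/0.022 = 10.9091, giving s = 9.9091.
Then a = μs = 0.4×9.9091 = 3.964 and b = (1−μ)s = 0.6×9.9091 = 5.945.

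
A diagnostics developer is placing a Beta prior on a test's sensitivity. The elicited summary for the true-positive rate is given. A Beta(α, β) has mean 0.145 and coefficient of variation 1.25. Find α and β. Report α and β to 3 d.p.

α = 0.402, β = 2.372

Var = (CV·μ)² = (1.25×0.145)² = 0.032852.
α+β = μ(1−μ)/Var − 1 = 0.123975/0.032852 − 1 = 2.7738.
Thus α = 0.145·2.7738 = 0.402 and β = 0.855·2.7738 = 2.372.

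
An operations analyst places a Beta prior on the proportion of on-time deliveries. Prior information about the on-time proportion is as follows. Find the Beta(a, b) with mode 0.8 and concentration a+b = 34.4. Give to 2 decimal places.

a = 26.92, b = 7.48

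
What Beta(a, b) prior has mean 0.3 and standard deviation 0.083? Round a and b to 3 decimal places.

First σ² = 0.006889. Setting a = μn, b = (1−μ)n with n = a+b,
μ(1−μ)/(n+1) = 0.006889 ⇒ n+1 = 0.21/0.006889 = 30.4834 ⇒ n = 29.4834.
Hence a = 0.3×29.4834 = 8.845, b = 0.7×29.4834 = 20.638.

a = 8.845, b = 20.638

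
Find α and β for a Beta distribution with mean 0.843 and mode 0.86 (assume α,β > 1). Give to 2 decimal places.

α = 35.70, β = 6.65

With s = α+β: μ = α/s and mode = (α−1)/(s−2). Eliminating α = μs,
μs − 1 = m(s−2) ⇒ s(μ−m) = 1−2m ⇒ s = -0.72/-0.017 = 42.3529.
So α = μs = 35.70, β = (1−μ)s = 6.65.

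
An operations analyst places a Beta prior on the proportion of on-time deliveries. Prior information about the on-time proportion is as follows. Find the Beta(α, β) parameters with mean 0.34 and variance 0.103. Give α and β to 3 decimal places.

α = 0.401, β = 0.778

By moment matching, α+β = μ(1−μ)/σ² − 1 = (0.34·0.66)/0.103 − 1 = 2.1786 − 1 = 1.1786.
Since α/(α+β) = μ, α = 0.34·1.1786 = 0.401 and β = 0.66·1.1786 = 0.778.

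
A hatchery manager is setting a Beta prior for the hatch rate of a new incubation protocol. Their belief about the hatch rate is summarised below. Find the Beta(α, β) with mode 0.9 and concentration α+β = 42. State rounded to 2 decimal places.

Mode = (α−1)/(κ−2) with κ = α+β, so α−1 = 0.9·40 = 36.00.
α = 37.00; β = κ − α = 5.00.

α = 37.00, β = 5.00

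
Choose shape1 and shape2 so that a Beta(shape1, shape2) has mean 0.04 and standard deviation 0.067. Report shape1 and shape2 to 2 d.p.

shape1 = 0.30, shape2 = 7.25

σ² = 0.067² = 0.004489.
With s = shape1+shape2, Var = μ(1−μ)/(s+1), so s+1 = (0.04×0.96)/0.004489 = 8.5542 and s = 7.5542.
shape1 = μs = 0.30, shape2 = (1−μ)s = 7.25.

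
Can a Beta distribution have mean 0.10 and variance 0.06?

Yes

A Beta with mean μ has variance μ(1−μ)/(α+β+1) < μ(1−μ).
Here μ(1−μ) = 0.10×0.90 = 0.0900, and 0.06 < 0.0900.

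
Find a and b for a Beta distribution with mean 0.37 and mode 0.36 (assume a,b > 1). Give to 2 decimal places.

Let s = a+b. Mean gives a = μs = 0.37s; mode gives (a−1)/(s−2) = 0.36.
Substituting: 0.37s − 1 = 0.36(s−2) = 0.36s − 0.72, so 0.01s = 0.28 and s = 28.0000.
Then a = 0.37×28.0000 = 10.36 and b = s−a = 17.64.

a = 10.36, b = 17.64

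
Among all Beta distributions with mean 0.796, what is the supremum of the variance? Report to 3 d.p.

0.162

Var = μ(1−μ)/(α+β+1), which approaches μ(1−μ) as α+β → 0.
So the supremum is μ(1−μ) = 0.796×0.204 = 0.162.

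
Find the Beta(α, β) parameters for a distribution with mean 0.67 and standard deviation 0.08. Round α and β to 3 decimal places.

α = 22.476, β = 11.070

Variance = 0.08² = 0.0064. The moment-matching identity α+β = μ(1−μ)/Var − 1 gives
α+β = 0.2211/0.0064 − 1 = 33.5469, so α = μ·33.5469 = 22.476 and β = (1−μ)·33.5469 = 11.070.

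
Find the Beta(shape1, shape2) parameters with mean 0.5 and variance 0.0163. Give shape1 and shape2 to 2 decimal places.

shape1 = 7.17, shape2 = 7.17

By moment matching, shape1+shape2 = μ(1−μ)/σ² − 1 = (0.5·0.5)/0.0163 − 1 = 15.3374 − 1 = 14.3374.
Since shape1/(shape1+shape2) = μ, shape1 = 0.5·14.3374 = 7.17 and shape2 = 0.5·14.3374 = 7.17.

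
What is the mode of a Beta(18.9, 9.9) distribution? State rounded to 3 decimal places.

0.668

With α,β > 1, mode = (α−1)/(α+β−2) = 17.9/26.8 = 0.668.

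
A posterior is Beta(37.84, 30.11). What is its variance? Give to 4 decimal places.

Var = αβ/[(α+β)²(α+β+1)] = (37.84×30.11)/(67.95²×68.95) = 1139.3624/318356.112375 = 0.0036.

0.0036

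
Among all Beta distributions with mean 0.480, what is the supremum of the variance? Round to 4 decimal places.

0.2496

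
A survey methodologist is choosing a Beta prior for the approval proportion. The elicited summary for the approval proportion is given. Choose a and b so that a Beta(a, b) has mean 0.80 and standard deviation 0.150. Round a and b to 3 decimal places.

a = 4.889, b = 1.222

Variance = 0.150² = 0.022500. The moment-matching identity a+b = μ(1−μ)/Var − 1 gives
a+b = 0.1600/0.022500 − 1 = 6.1111, so a = μ·6.1111 = 4.889 and b = (1−μ)·6.1111 = 1.222.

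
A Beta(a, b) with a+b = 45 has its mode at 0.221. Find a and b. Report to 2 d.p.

a = 10.50, b = 34.50

For a,b>1 the mode is (a−1)/(a+b−2), so a = mode·(κ−2)+1 = 0.221×43+1 = 10.50.
And b = (1−mode)·(κ−2)+1 = 0.779×43+1 = 34.50.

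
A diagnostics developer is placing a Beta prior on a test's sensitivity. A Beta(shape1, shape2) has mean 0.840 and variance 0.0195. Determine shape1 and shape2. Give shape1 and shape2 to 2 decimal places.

shape1 = 4.95, shape2 = 0.94

Let s = shape1+shape2. The Beta variance is μ(1−μ)/(s+1).
So s+1 = μ(1−μ)/σ² = (0.840×0.160)/0.0195 = 0.134400/0.0195 = 6.8923, giving s = 5.8923.
Then shape1 = μs = 0.840×5.8923 = 4.95 and shape2 = (1−μ)s = 0.160×5.8923 = 0.94.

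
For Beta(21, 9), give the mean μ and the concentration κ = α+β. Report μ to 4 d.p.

μ = 0.7000, κ = 30

κ = α+β = 21+9 = 30; μ = α/κ = 21/30 = 0.7000.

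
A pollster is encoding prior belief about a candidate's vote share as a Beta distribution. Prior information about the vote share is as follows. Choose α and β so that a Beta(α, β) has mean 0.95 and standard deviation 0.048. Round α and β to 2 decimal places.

Variance = 0.048² = 0.002304. The moment-matching identity α+β = μ(1−μ)/Var − 1 gives
α+β = 0.0475/0.002304 − 1 = 19.6163, so α = μ·19.6163 = 18.64 and β = (1−μ)·19.6163 = 0.98.

α = 18.64, β = 0.98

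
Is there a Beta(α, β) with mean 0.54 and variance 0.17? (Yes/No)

The Beta variance bound is σ² < μ(1−μ).
Here μ(1−μ) = 0.54×0.46 = 0.2484, and 0.17 < 0.2484.

Yes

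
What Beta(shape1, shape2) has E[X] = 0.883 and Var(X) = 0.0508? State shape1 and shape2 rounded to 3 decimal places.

shape1 = 0.913, shape2 = 0.121

Write ν = shape1+shape2; then shape1 = μν and Var = μ(1−μ)/(ν+1).
ν = μ(1−μ)/Var − 1 = 0.103311/0.0508 − 1 = 1.0337.
shape1 = 0.883·1.0337 = 0.913, shape2 = 0.117·1.0337 = 0.121.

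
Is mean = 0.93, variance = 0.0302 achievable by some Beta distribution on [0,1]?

Yes

For any Beta, Var(X) < E[X]·(1−E[X]).
Here μ(1−μ) = 0.93×0.07 = 0.0651, and 0.0302 < 0.0651.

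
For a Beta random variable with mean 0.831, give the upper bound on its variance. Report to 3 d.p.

0.140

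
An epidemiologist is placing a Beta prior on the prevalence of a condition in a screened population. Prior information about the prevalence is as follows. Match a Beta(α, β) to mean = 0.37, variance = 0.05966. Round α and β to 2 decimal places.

α = 1.08, β = 1.83

Write ν = α+β; then α = μν and Var = μ(1−μ)/(ν+1).
ν = μ(1−μ)/Var − 1 = 0.2331/0.05966 − 1 = 2.9071.
α = 0.37·2.9071 = 1.08, β = 0.63·2.9071 = 1.83.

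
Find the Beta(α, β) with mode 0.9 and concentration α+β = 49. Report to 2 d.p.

α = 43.30, β = 5.70

For α,β>1 the mode is (α−1)/(α+β−2), so α = mode·(κ−2)+1 = 0.9×47+1 = 43.30.
And β = (1−mode)·(κ−2)+1 = 0.1×47+1 = 5.70.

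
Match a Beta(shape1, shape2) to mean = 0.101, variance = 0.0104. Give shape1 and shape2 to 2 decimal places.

By moment matching, shape1+shape2 = μ(1−μ)/σ² − 1 = (0.101·0.899)/0.0104 − 1 = 8.7307 − 1 = 7.7307.
Since shape1/(shape1+shape2) = μ, shape1 = 0.101·7.7307 = 0.78 and shape2 = 0.899·7.7307 = 6.95.

shape1 = 0.78, shape2 = 6.95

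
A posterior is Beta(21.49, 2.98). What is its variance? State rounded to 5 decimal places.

0.00420

μ = 21.49/24.47 = 0.878218; Var = μ(1−μ)/(α+β+1) = 0.1069510/25.47 = 0.00420.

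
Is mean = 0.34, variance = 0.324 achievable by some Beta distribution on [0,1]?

A Beta with mean μ has variance μ(1−μ)/(α+β+1) < μ(1−μ).
Here μ(1−μ) = 0.34×0.66 = 0.2244, and 0.324 ≥ 0.2244.

No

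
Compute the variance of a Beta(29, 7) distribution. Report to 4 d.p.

0.0042

Var = αβ/[(α+β)²(α+β+1)] = (29×7)/(36²×37) = 203/47952 = 0.0042.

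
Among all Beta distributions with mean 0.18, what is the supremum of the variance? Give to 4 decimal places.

Var = μ(1−μ)/(α+β+1), which approaches μ(1−μ) as α+β → 0.
So the supremum is μ(1−μ) = 0.18×0.82 = 0.1476.

0.1476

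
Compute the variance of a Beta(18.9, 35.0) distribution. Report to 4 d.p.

0.0041

μ = 18.9/53.9 = 0.350649; Var = μ(1−μ)/(α+β+1) = 0.2276944/54.9 = 0.0041.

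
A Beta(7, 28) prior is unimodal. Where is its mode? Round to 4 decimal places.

0.1818

With α,β > 1, mode = (α−1)/(α+β−2) = 6/33 = 0.1818.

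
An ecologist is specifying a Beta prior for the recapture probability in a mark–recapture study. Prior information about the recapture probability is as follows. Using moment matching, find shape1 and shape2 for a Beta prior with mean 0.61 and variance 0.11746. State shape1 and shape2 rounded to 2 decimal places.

Let s = shape1+shape2. The Beta variance is μ(1−μ)/(s+1).
So s+1 = μ(1−μ)/σ² = (0.61×0.39)/0.11746 = 0.2379/0.11746 = 2.0254, giving s = 1.0254.
Then shape1 = μs = 0.61×1.0254 = 0.63 and shape2 = (1−μ)s = 0.39×1.0254 = 0.40.

shape1 = 0.63, shape2 = 0.40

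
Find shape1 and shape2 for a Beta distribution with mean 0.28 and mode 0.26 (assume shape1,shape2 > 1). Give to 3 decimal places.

Let s = shape1+shape2. Mean gives shape1 = μs = 0.28s; mode gives (shape1−1)/(s−2) = 0.26.
Substituting: 0.28s − 1 = 0.26(s−2) = 0.26s − 0.52, so 0.02s = 0.48 and s = 24.0000.
Then shape1 = 0.28×24.0000 = 6.720 and shape2 = s−shape1 = 17.280.

shape1 = 6.720, shape2 = 17.280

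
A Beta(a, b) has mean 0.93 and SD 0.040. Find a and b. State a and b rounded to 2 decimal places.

a = 36.91, b = 2.78

First σ² = 0.001600. Setting a = μn, b = (1−μ)n with n = a+b,
μ(1−μ)/(n+1) = 0.001600 ⇒ n+1 = 0.0651/0.001600 = 40.6875 ⇒ n = 39.6875.
Hence a = 0.93×39.6875 = 36.91, b = 0.07×39.6875 = 2.78.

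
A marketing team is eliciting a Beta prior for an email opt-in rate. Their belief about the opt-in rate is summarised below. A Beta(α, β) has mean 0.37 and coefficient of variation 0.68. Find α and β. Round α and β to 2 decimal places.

α = 0.99, β = 1.69

σ = CV·μ = 0.68×0.37 = 0.25160, so σ² = 0.063303.
s+1 = μ(1−μ)/σ² = 0.2331/0.063303 = 3.6823, so s = α+β = 2.6823.
α = μs = 0.99, β = (1−μ)s = 1.69.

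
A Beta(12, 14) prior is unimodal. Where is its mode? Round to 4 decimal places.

The density x^(α−1)(1−x)^(β−1) is maximised at (α−1)/(α+β−2) = 11/24 = 0.4583.

0.4583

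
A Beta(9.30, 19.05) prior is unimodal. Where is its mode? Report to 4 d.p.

0.3150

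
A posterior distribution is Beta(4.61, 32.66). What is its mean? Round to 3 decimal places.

0.124

E[X] = α/(α+β) = 4.61/37.27 = 0.124.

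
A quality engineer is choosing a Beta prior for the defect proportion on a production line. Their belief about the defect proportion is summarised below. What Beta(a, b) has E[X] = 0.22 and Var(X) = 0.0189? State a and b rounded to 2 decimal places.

By moment matching, a+b = μ(1−μ)/σ² − 1 = (0.22·0.78)/0.0189 − 1 = 9.0794 − 1 = 8.0794.
Since a/(a+b) = μ, a = 0.22·8.0794 = 1.78 and b = 0.78·8.0794 = 6.30.

a = 1.78, b = 6.30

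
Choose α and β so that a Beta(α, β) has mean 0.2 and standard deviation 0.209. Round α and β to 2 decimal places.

α = 0.53, β = 2.13

Variance = 0.209² = 0.043681. The moment-matching identity α+β = μ(1−μ)/Var − 1 gives
α+β = 0.16/0.043681 − 1 = 2.6629, so α = μ·2.6629 = 0.53 and β = (1−μ)·2.6629 = 2.13.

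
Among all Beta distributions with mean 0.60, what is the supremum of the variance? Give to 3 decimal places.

0.240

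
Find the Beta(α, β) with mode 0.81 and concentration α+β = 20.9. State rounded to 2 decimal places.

α = 16.31, β = 4.59

Since the density peak of Beta(α,β) is at (α−1)/(α+β−2),
α = 1 + 0.81(20.9−2) = 16.31 and β = 20.9 − 16.31 = 4.59.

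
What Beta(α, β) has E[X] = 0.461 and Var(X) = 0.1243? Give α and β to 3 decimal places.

α = 0.461, β = 0.538

By moment matching, α+β = μ(1−μ)/σ² − 1 = (0.461·0.539)/0.1243 − 1 = 1.9990 − 1 = 0.9990.
Since α/(α+β) = μ, α = 0.461·0.9990 = 0.461 and β = 0.539·0.9990 = 0.538.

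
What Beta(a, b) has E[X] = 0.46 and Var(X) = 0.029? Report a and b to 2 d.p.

By moment matching, a+b = μ(1−μ)/σ² − 1 = (0.46·0.54)/0.029 − 1 = 8.5655 − 1 = 7.5655.
Since a/(a+b) = μ, a = 0.46·7.5655 = 3.48 and b = 0.54·7.5655 = 4.09.

a = 3.48, b = 4.09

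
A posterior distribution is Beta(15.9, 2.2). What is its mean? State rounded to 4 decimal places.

0.8785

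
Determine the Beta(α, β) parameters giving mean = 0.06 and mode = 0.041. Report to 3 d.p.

α = 2.899, β = 45.417

With s = α+β: μ = α/s and mode = (α−1)/(s−2). Eliminating α = μs,
μs − 1 = m(s−2) ⇒ s(μ−m) = 1−2m ⇒ s = 0.918/0.019 = 48.3158.
So α = μs = 2.899, β = (1−μ)s = 45.417.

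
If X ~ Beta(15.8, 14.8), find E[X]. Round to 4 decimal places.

The Beta mean is α/(α+β) = 15.8/(15.8+14.8) = 0.5163.

0.5163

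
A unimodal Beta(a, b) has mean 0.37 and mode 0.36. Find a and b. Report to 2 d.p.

With s = a+b: μ = a/s and mode = (a−1)/(s−2). Eliminating a = μs,
μs − 1 = m(s−2) ⇒ s(μ−m) = 1−2m ⇒ s = 0.28/0.01 = 28.0000.
So a = μs = 10.36, b = (1−μ)s = 17.64.

a = 10.36, b = 17.64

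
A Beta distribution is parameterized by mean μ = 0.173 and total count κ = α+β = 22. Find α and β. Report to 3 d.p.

Split κ in proportion μ : (1−μ): α = 0.173·22 = 3.806, β = 22 − 3.806 = 18.194.

α = 3.806, β = 18.194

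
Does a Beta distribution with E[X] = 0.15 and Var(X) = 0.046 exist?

Yes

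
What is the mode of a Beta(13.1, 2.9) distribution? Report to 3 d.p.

The density x^(α−1)(1−x)^(β−1) is maximised at (α−1)/(α+β−2) = 12.1/14.0 = 0.864.

0.864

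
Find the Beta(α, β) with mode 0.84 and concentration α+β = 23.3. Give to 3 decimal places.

α = 18.892, β = 4.408

Mode = (α−1)/(κ−2) with κ = α+β, so α−1 = 0.84·21.3 = 17.892.
α = 18.892; β = κ − α = 4.408.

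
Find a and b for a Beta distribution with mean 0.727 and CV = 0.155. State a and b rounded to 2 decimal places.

Var = (CV·μ)² = (0.155×0.727)² = 0.012698.
a+b = μ(1−μ)/Var − 1 = 0.198471/0.012698 − 1 = 14.6302.
Thus a = 0.727·14.6302 = 10.64 and b = 0.273·14.6302 = 3.99.

a = 10.64, b = 3.99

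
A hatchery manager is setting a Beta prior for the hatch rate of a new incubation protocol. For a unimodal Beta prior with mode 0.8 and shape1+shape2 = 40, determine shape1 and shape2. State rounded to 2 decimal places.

shape1 = 31.40, shape2 = 8.60

Mode = (shape1−1)/(κ−2) with κ = shape1+shape2, so shape1−1 = 0.8·38 = 30.40.
shape1 = 31.40; shape2 = κ − shape1 = 8.60.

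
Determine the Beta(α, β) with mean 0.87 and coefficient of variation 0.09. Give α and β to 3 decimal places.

Var = (CV·μ)² = (0.09×0.87)² = 0.006131.
α+β = μ(1−μ)/Var − 1 = 0.1131/0.006131 − 1 = 17.4476.
Thus α = 0.87·17.4476 = 15.179 and β = 0.13·17.4476 = 2.268.

α = 15.179, β = 2.268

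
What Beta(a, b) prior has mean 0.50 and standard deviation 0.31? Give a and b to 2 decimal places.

Variance = 0.31² = 0.0961. The moment-matching identity a+b = μ(1−μ)/Var − 1 gives
a+b = 0.2500/0.0961 − 1 = 1.6015, so a = μ·1.6015 = 0.80 and b = (1−μ)·1.6015 = 0.80.

a = 0.80, b = 0.80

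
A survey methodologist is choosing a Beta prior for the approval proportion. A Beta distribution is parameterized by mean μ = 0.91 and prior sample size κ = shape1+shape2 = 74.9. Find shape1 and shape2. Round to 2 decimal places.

Split κ in proportion μ : (1−μ): shape1 = 0.91·74.9 = 68.16, shape2 = 74.9 − 68.16 = 6.74.

shape1 = 68.16, shape2 = 6.74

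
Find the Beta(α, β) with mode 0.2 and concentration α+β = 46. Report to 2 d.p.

For α,β>1 the mode is (α−1)/(α+β−2), so α = mode·(κ−2)+1 = 0.2×44+1 = 9.80.
And β = (1−mode)·(κ−2)+1 = 0.8×44+1 = 36.20.

α = 9.80, β = 36.20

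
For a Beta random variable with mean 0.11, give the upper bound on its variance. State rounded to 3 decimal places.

0.098

Var = μ(1−μ)/(α+β+1), which approaches μ(1−μ) as α+β → 0.
So the supremum is μ(1−μ) = 0.11×0.89 = 0.098.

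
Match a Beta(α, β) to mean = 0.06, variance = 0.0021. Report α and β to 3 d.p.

Write ν = α+β; then α = μν and Var = μ(1−μ)/(ν+1).
ν = μ(1−μ)/Var − 1 = 0.0564/0.0021 − 1 = 25.8571.
α = 0.06·25.8571 = 1.551, β = 0.94·25.8571 = 24.306.

α = 1.551, β = 24.306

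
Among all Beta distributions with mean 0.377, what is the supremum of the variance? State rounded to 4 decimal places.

0.2349

For fixed mean μ the Beta variance is μ(1−μ)/(α+β+1), increasing as α+β decreases.
Its least upper bound (not attained) is μ(1−μ) = 0.377·0.623 = 0.2349.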